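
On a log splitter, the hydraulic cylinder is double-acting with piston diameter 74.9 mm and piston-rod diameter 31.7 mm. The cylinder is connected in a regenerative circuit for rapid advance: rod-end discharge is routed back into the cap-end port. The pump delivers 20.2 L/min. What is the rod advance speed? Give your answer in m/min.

In regeneration the rod-end outflow joins the pump flow into the cap end, so the net volume the pump must supply per unit advance equals the rod cross-section area.
Rod cross-section A_rod = π/4 × (31.7 mm)² = 789.2 mm^2
v = Q_pump / A_rod

v ≈ 25.6 m/min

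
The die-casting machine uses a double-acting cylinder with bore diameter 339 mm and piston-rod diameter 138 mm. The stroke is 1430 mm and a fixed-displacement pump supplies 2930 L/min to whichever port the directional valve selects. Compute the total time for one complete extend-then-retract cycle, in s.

t ≈ 4.85 s

Cap-side area A_cap = π/4 × (339 mm)² = 90260 mm^2
Rod-side annular area A_ann = π/4 × (339² − 138²) = 75300 mm^2
t_ext = A_cap·L/Q = 2.643 s
t_ret = A_ann·L/Q = 2.205 s
t_cycle = t_ext + t_ret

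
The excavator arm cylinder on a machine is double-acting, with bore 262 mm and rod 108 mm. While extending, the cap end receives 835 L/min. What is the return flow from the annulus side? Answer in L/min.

Q_out ≈ 693 L/min

Cap-side area A_cap = π/4 × (262 mm)² = 53910 mm^2
Rod-side annular area A_ann = π/4 × (262² − 108²) = 44750 mm^2
Piston speed v = Q_in/A_cap; rod-end outflow Q_out = v × A_ann = Q_in × A_ann/A_cap.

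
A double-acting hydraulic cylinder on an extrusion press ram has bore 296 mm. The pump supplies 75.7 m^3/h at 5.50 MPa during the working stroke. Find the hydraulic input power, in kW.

Hydraulic power = P × Q

W ≈ 116 kW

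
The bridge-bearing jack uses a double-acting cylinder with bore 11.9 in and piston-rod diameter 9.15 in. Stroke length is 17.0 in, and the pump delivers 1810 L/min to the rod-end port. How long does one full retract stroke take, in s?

Rod-side annular area A_ann = π/4 × (11.9² − 9.15²) = 45.46 in^2
Swept volume V = A × L; t = V / Q = A·L / Q

t ≈ 0.420 s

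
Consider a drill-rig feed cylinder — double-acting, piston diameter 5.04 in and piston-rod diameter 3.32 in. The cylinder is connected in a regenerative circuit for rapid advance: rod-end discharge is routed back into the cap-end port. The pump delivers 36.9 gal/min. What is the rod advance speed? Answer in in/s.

v ≈ 16.4 in/s

In regeneration the rod-end outflow joins the pump flow into the cap end, so the net volume the pump must supply per unit advance equals the rod cross-section area.
Rod cross-section A_rod = π/4 × (3.32 in)² = 8.657 in^2
v = Q_pump / A_rod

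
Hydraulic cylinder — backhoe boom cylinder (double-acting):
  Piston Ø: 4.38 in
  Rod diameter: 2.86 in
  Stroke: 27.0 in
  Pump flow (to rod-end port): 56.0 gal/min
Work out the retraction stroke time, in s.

Rod-side annular area A_ann = π/4 × (4.38² − 2.86²) = 8.643 in^2
Swept volume V = A × L; t = V / Q = A·L / Q

t ≈ 1.08 s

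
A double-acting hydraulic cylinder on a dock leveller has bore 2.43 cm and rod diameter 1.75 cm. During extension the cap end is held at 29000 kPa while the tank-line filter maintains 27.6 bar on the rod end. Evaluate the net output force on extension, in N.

F ≈ 12800 N

Cap-side area A_cap = π/4 × (2.43 cm)² = 4.638 cm^2
Rod-side annular area A_ann = π/4 × (2.43² − 1.75²) = 2.232 cm^2
Net thrust = P_cap·A_cap − P_rod·A_ann = 13450 N − 616.1 N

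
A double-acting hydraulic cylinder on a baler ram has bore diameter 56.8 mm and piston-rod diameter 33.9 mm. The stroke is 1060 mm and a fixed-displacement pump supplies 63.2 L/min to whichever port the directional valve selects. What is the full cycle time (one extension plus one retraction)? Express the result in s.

Cap-side area A_cap = π/4 × (56.8 mm)² = 2534 mm^2
Rod-side annular area A_ann = π/4 × (56.8² − 33.9²) = 1631 mm^2
t_ext = A_cap·L/Q = 2.550 s
t_ret = A_ann·L/Q = 1.642 s
t_cycle = t_ext + t_ret

t ≈ 4.19 s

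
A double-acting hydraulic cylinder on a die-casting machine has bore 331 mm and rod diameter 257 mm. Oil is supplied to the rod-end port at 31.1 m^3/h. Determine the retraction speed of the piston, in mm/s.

Rod-side annular area A_ann = π/4 × (331² − 257²) = 34170 mm^2
Flow into the rod-end port fills the annular volume.
v = Q / A

v ≈ 253 mm/s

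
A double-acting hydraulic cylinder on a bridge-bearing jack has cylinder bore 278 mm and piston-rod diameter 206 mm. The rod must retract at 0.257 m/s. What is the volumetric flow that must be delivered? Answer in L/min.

Rod-side annular area A_ann = π/4 × (278² − 206²) = 27370 mm^2
Q = A × v

Q ≈ 422 L/min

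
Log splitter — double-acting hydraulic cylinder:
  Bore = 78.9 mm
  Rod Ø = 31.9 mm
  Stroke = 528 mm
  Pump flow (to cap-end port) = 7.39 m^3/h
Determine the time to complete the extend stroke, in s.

t ≈ 1.26 s

Cap-side area A_cap = π/4 × (78.9 mm)² = 4889 mm^2
Swept volume V = A × L; t = V / Q = A·L / Q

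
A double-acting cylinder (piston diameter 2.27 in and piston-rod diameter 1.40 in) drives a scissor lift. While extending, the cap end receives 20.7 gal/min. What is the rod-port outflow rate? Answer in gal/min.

Q_out ≈ 12.8 gal/min

Cap-side area A_cap = π/4 × (2.27 in)² = 4.047 in^2
Rod-side annular area A_ann = π/4 × (2.27² − 1.40²) = 2.508 in^2
Piston speed v = Q_in/A_cap; rod-end outflow Q_out = v × A_ann = Q_in × A_ann/A_cap.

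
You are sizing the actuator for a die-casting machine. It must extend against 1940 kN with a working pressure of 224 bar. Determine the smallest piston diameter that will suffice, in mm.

Extension force acts on the full piston face: F = P × (π/4)D².
D = √(4F / (πP)) = √(4 × 1940 kN / (π × 224 bar))

D ≈ 332 mm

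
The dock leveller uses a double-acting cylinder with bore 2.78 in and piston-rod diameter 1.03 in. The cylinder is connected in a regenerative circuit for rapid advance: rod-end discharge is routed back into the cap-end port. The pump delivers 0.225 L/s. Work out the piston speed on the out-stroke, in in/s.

In regeneration the rod-end outflow joins the pump flow into the cap end, so the net volume the pump must supply per unit advance equals the rod cross-section area.
Rod cross-section A_rod = π/4 × (1.03 in)² = 0.8332 in^2
v = Q_pump / A_rod

v ≈ 16.5 in/s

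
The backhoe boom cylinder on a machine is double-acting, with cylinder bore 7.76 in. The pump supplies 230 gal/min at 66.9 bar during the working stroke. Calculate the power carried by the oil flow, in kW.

W ≈ 97.1 kW

Hydraulic power = P × Q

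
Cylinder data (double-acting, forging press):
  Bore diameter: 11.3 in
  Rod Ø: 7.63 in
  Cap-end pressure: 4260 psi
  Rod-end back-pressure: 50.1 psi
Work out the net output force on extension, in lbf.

Cap-side area A_cap = π/4 × (11.3 in)² = 100.3 in^2
Rod-side annular area A_ann = π/4 × (11.3² − 7.63²) = 54.56 in^2
Net thrust = P_cap·A_cap − P_rod·A_ann = 4.272e5 lbf − 2734 lbf

F ≈ 4.24e5 lbf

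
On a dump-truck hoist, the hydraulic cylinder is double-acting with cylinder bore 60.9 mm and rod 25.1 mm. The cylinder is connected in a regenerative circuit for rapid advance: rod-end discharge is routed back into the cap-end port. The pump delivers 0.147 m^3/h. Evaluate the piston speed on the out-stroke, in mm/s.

In regeneration the rod-end outflow joins the pump flow into the cap end, so the net volume the pump must supply per unit advance equals the rod cross-section area.
Rod cross-section A_rod = π/4 × (25.1 mm)² = 494.8 mm^2
v = Q_pump / A_rod

v ≈ 82.5 mm/s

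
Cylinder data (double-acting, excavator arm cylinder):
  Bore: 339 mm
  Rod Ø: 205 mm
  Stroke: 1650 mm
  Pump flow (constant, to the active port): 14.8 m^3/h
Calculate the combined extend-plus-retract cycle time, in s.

t ≈ 59.2 s

Cap-side area A_cap = π/4 × (339 mm)² = 90260 mm^2
Rod-side annular area A_ann = π/4 × (339² − 205²) = 57250 mm^2
t_ext = A_cap·L/Q = 36.23 s
t_ret = A_ann·L/Q = 22.98 s
t_cycle = t_ext + t_ret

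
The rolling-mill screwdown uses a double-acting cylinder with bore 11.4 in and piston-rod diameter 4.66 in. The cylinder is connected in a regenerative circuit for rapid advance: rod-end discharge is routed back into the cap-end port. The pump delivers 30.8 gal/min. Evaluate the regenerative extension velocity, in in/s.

In regeneration the rod-end outflow joins the pump flow into the cap end, so the net volume the pump must supply per unit advance equals the rod cross-section area.
Rod cross-section A_rod = π/4 × (4.66 in)² = 17.06 in^2
v = Q_pump / A_rod

v ≈ 6.95 in/s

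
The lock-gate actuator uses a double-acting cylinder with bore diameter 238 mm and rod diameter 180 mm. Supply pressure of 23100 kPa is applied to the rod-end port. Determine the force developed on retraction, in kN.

F ≈ 440 kN

Rod-side annular area A_ann = π/4 × (238² − 180²) = 19040 mm^2
On retraction the pressure acts on the annular area (bore minus rod).
F = P × A_ann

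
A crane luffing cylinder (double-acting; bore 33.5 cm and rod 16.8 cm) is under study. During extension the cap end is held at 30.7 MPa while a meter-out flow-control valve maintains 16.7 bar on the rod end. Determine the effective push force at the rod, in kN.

F ≈ 2600 kN

Cap-side area A_cap = π/4 × (33.5 cm)² = 881.4 cm^2
Rod-side annular area A_ann = π/4 × (33.5² − 16.8²) = 659.7 cm^2
Net thrust = P_cap·A_cap − P_rod·A_ann = 2706 kN − 110.2 kN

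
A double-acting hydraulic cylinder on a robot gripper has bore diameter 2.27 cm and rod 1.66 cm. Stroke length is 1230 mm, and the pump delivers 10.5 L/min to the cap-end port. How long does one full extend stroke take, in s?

Cap-side area A_cap = π/4 × (2.27 cm)² = 4.047 cm^2
Swept volume V = A × L; t = V / Q = A·L / Q

t ≈ 2.84 s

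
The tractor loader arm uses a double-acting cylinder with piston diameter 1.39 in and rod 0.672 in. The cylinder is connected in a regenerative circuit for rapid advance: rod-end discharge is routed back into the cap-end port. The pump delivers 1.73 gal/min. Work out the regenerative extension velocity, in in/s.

In regeneration the rod-end outflow joins the pump flow into the cap end, so the net volume the pump must supply per unit advance equals the rod cross-section area.
Rod cross-section A_rod = π/4 × (0.672 in)² = 0.3547 in^2
v = Q_pump / A_rod

v ≈ 18.8 in/s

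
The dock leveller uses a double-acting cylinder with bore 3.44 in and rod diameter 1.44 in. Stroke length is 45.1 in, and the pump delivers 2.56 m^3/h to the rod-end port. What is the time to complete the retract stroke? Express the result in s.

t ≈ 7.97 s

Rod-side annular area A_ann = π/4 × (3.44² − 1.44²) = 7.665 in^2
Swept volume V = A × L; t = V / Q = A·L / Q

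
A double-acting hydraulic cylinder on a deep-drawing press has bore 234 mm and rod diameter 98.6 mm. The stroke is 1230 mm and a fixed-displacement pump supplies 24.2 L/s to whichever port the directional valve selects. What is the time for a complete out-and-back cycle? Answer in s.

Cap-side area A_cap = π/4 × (234 mm)² = 43010 mm^2
Rod-side annular area A_ann = π/4 × (234² − 98.6²) = 35370 mm^2
t_ext = A_cap·L/Q = 2.186 s
t_ret = A_ann·L/Q = 1.798 s
t_cycle = t_ext + t_ret

t ≈ 3.98 s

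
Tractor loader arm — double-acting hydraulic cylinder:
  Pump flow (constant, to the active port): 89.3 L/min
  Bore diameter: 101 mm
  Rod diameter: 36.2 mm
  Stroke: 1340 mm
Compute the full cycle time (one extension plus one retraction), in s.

Cap-side area A_cap = π/4 × (101 mm)² = 8012 mm^2
Rod-side annular area A_ann = π/4 × (101² − 36.2²) = 6983 mm^2
t_ext = A_cap·L/Q = 7.213 s
t_ret = A_ann·L/Q = 6.287 s
t_cycle = t_ext + t_ret

t ≈ 13.5 s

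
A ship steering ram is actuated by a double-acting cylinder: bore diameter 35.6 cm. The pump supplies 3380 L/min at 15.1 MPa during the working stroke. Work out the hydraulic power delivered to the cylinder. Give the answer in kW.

W ≈ 851 kW

Hydraulic power = P × Q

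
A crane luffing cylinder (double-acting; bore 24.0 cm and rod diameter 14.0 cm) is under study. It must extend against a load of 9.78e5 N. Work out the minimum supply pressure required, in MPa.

Cap-side area A_cap = π/4 × (24.0 cm)² = 452.4 cm^2
P = F / A = 9.78e5 N / A

P ≈ 21.6 MPa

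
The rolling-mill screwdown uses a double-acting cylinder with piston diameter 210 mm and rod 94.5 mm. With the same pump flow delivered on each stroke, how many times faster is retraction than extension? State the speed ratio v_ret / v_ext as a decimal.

Cap-side area A_cap = π/4 × (210 mm)² = 34640 mm^2
Rod-side annular area A_ann = π/4 × (210² − 94.5²) = 27620 mm^2
For equal Q, v ∝ 1/A, so v_ret/v_ext = A_cap/A_ann.

v_ret/v_ext ≈ 1.25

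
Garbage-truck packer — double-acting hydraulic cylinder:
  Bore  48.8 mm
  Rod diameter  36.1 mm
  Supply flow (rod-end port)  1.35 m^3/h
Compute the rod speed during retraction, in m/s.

Rod-side annular area A_ann = π/4 × (48.8² − 36.1²) = 846.8 mm^2
Flow into the rod-end port fills the annular volume.
v = Q / A

v ≈ 0.443 m/s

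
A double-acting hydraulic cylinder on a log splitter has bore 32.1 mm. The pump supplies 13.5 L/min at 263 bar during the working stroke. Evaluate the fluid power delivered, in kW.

Hydraulic power = P × Q

W ≈ 5.92 kW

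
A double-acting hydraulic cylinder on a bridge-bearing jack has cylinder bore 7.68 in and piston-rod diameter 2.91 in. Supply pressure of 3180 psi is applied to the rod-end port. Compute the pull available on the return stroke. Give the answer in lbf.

F ≈ 1.26e5 lbf

Rod-side annular area A_ann = π/4 × (7.68² − 2.91²) = 39.67 in^2
On retraction the pressure acts on the annular area (bore minus rod).
F = P × A_ann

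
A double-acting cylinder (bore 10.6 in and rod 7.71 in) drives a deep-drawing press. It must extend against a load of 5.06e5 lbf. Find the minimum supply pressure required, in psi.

P ≈ 5730 psi

Cap-side area A_cap = π/4 × (10.6 in)² = 88.25 in^2
P = F / A = 5.06e5 lbf / A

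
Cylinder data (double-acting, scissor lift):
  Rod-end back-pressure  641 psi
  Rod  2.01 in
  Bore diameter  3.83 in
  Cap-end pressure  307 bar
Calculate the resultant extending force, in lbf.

F ≈ 45900 lbf

Cap-side area A_cap = π/4 × (3.83 in)² = 11.52 in^2
Rod-side annular area A_ann = π/4 × (3.83² − 2.01²) = 8.348 in^2
Net thrust = P_cap·A_cap − P_rod·A_ann = 51300 lbf − 5351 lbf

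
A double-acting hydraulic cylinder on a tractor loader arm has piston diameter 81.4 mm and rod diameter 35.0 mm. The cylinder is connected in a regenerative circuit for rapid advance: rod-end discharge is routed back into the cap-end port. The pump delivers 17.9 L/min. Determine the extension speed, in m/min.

v ≈ 18.6 m/min

In regeneration the rod-end outflow joins the pump flow into the cap end, so the net volume the pump must supply per unit advance equals the rod cross-section area.
Rod cross-section A_rod = π/4 × (35.0 mm)² = 962.1 mm^2
v = Q_pump / A_rod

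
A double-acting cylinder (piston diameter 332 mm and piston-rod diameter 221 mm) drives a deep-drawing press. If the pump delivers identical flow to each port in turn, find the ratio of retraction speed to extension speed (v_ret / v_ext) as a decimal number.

v_ret/v_ext ≈ 1.80

Cap-side area A_cap = π/4 × (332 mm)² = 86570 mm^2
Rod-side annular area A_ann = π/4 × (332² − 221²) = 48210 mm^2
For equal Q, v ∝ 1/A, so v_ret/v_ext = A_cap/A_ann.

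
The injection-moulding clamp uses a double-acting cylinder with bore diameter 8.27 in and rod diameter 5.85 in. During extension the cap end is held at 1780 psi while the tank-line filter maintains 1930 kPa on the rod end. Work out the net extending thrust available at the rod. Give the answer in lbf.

F ≈ 88100 lbf

Cap-side area A_cap = π/4 × (8.27 in)² = 53.72 in^2
Rod-side annular area A_ann = π/4 × (8.27² − 5.85²) = 26.84 in^2
Net thrust = P_cap·A_cap − P_rod·A_ann = 95610 lbf − 7512 lbf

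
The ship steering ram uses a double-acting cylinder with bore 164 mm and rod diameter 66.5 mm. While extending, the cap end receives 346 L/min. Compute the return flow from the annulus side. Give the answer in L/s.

Q_out ≈ 4.82 L/s

Cap-side area A_cap = π/4 × (164 mm)² = 21120 mm^2
Rod-side annular area A_ann = π/4 × (164² − 66.5²) = 17650 mm^2
Piston speed v = Q_in/A_cap; rod-end outflow Q_out = v × A_ann = Q_in × A_ann/A_cap.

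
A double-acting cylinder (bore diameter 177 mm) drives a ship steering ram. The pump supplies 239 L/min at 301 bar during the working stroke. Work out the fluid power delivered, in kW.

Hydraulic power = P × Q

W ≈ 120 kW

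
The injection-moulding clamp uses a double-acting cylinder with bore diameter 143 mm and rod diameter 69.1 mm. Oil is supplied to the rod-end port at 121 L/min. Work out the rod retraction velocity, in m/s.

v ≈ 0.164 m/s

Rod-side annular area A_ann = π/4 × (143² − 69.1²) = 12310 mm^2
Flow into the rod-end port fills the annular volume.
v = Q / A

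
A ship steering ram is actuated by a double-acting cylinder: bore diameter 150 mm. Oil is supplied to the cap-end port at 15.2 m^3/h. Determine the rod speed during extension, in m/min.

Cap-side area A_cap = π/4 × (150 mm)² = 17670 mm^2
v = Q / A

v ≈ 14.3 m/min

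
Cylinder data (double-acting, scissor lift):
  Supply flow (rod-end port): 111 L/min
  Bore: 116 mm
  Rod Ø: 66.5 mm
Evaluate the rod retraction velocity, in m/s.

Rod-side annular area A_ann = π/4 × (116² − 66.5²) = 7095 mm^2
Flow into the rod-end port fills the annular volume.
v = Q / A

v ≈ 0.261 m/s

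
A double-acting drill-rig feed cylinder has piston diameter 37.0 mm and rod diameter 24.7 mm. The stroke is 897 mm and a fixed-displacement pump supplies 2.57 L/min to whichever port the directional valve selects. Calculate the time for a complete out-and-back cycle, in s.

Cap-side area A_cap = π/4 × (37.0 mm)² = 1075 mm^2
Rod-side annular area A_ann = π/4 × (37.0² − 24.7²) = 596.0 mm^2
t_ext = A_cap·L/Q = 22.52 s
t_ret = A_ann·L/Q = 12.48 s
t_cycle = t_ext + t_ret

t ≈ 35.0 s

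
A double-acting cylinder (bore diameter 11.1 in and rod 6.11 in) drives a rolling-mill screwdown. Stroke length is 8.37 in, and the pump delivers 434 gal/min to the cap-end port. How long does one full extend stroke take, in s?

Cap-side area A_cap = π/4 × (11.1 in)² = 96.77 in^2
Swept volume V = A × L; t = V / Q = A·L / Q

t ≈ 0.485 s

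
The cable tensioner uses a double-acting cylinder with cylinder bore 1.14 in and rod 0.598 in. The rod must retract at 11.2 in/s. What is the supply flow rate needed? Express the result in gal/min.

Q ≈ 2.15 gal/min

Rod-side annular area A_ann = π/4 × (1.14² − 0.598²) = 0.7398 in^2
Q = A × v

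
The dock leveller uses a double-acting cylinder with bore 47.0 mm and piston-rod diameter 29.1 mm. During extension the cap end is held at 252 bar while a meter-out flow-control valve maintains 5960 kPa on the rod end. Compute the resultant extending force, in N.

Cap-side area A_cap = π/4 × (47.0 mm)² = 1735 mm^2
Rod-side annular area A_ann = π/4 × (47.0² − 29.1²) = 1070 mm^2
Net thrust = P_cap·A_cap − P_rod·A_ann = 43720 N − 6376 N

F ≈ 37300 N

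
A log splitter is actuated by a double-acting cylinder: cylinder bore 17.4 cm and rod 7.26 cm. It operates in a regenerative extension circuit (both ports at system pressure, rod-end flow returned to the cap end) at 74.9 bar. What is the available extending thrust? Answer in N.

With equal pressure on both faces, forces on the annular region cancel; the net push is pressure × rod cross-section.
Rod cross-section A_rod = π/4 × (7.26 cm)² = 41.40 cm^2
F = P × A_rod

F ≈ 31000 N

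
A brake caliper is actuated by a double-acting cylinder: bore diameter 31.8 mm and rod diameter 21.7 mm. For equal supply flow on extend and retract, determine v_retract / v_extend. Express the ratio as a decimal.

v_ret/v_ext ≈ 1.87

Cap-side area A_cap = π/4 × (31.8 mm)² = 794.2 mm^2
Rod-side annular area A_ann = π/4 × (31.8² − 21.7²) = 424.4 mm^2
For equal Q, v ∝ 1/A, so v_ret/v_ext = A_cap/A_ann.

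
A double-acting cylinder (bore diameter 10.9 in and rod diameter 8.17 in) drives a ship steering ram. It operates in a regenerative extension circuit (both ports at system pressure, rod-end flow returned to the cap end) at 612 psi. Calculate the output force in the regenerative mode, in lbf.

With equal pressure on both faces, forces on the annular region cancel; the net push is pressure × rod cross-section.
Rod cross-section A_rod = π/4 × (8.17 in)² = 52.42 in^2
F = P × A_rod

F ≈ 32100 lbf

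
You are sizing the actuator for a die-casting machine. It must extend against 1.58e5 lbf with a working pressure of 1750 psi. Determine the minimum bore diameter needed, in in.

Extension force acts on the full piston face: F = P × (π/4)D².
D = √(4F / (πP)) = √(4 × 1.58e5 lbf / (π × 1750 psi))

D ≈ 10.7 in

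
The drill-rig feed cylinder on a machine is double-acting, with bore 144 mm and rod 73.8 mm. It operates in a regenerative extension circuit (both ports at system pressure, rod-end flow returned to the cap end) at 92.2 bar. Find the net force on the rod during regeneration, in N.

F ≈ 39400 N

With equal pressure on both faces, forces on the annular region cancel; the net push is pressure × rod cross-section.
Rod cross-section A_rod = π/4 × (73.8 mm)² = 4278 mm^2
F = P × A_rod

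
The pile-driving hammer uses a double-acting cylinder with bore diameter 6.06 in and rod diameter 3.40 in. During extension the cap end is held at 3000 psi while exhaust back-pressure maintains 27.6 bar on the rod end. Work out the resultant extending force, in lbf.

F ≈ 78600 lbf

Cap-side area A_cap = π/4 × (6.06 in)² = 28.84 in^2
Rod-side annular area A_ann = π/4 × (6.06² − 3.40²) = 19.76 in^2
Net thrust = P_cap·A_cap − P_rod·A_ann = 86530 lbf − 7911 lbf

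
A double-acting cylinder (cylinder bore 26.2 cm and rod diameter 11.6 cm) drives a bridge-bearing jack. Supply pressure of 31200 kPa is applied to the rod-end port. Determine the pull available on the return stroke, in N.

F ≈ 1.35e6 N

Rod-side annular area A_ann = π/4 × (26.2² − 11.6²) = 433.4 cm^2
On retraction the pressure acts on the annular area (bore minus rod).
F = P × A_ann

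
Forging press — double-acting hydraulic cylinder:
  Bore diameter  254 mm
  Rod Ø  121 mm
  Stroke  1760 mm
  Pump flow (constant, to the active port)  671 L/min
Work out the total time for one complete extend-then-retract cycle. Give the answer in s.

Cap-side area A_cap = π/4 × (254 mm)² = 50670 mm^2
Rod-side annular area A_ann = π/4 × (254² − 121²) = 39170 mm^2
t_ext = A_cap·L/Q = 7.974 s
t_ret = A_ann·L/Q = 6.165 s
t_cycle = t_ext + t_ret

t ≈ 14.1 s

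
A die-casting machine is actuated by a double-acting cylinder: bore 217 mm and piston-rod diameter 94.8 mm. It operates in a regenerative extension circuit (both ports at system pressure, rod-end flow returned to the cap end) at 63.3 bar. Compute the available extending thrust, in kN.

With equal pressure on both faces, forces on the annular region cancel; the net push is pressure × rod cross-section.
Rod cross-section A_rod = π/4 × (94.8 mm)² = 7058 mm^2
F = P × A_rod

F ≈ 44.7 kN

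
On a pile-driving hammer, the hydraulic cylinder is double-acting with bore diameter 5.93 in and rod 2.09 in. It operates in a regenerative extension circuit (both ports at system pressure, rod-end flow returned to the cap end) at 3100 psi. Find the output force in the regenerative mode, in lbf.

With equal pressure on both faces, forces on the annular region cancel; the net push is pressure × rod cross-section.
Rod cross-section A_rod = π/4 × (2.09 in)² = 3.431 in^2
F = P × A_rod

F ≈ 10600 lbf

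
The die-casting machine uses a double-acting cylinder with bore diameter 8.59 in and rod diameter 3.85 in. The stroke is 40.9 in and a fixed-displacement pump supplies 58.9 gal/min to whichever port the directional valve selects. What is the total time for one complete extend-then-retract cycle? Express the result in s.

t ≈ 18.8 s

Cap-side area A_cap = π/4 × (8.59 in)² = 57.95 in^2
Rod-side annular area A_ann = π/4 × (8.59² − 3.85²) = 46.31 in^2
t_ext = A_cap·L/Q = 10.45 s
t_ret = A_ann·L/Q = 8.353 s
t_cycle = t_ext + t_ret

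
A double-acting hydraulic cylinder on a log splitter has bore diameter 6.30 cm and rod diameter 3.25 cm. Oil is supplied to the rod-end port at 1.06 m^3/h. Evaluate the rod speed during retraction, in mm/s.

Rod-side annular area A_ann = π/4 × (6.30² − 3.25²) = 22.88 cm^2
Flow into the rod-end port fills the annular volume.
v = Q / A

v ≈ 129 mm/s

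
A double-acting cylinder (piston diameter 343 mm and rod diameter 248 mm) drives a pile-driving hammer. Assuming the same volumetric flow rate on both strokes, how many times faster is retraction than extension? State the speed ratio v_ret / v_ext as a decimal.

Cap-side area A_cap = π/4 × (343 mm)² = 92400 mm^2
Rod-side annular area A_ann = π/4 × (343² − 248²) = 44100 mm^2
For equal Q, v ∝ 1/A, so v_ret/v_ext = A_cap/A_ann.

v_ret/v_ext ≈ 2.10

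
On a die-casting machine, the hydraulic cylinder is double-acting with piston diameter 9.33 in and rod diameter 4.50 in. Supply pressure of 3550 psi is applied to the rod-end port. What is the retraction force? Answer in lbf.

Rod-side annular area A_ann = π/4 × (9.33² − 4.50²) = 52.46 in^2
On retraction the pressure acts on the annular area (bore minus rod).
F = P × A_ann

F ≈ 1.86e5 lbf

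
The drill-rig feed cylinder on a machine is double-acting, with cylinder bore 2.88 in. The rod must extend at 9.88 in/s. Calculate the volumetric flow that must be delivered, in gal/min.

Cap-side area A_cap = π/4 × (2.88 in)² = 6.514 in^2
Q = A × v

Q ≈ 16.7 gal/min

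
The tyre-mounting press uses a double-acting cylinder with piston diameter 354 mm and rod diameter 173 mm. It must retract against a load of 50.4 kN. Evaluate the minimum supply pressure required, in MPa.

Rod-side annular area A_ann = π/4 × (354² − 173²) = 74920 mm^2
Retraction: pressure acts on the annular area.
P = F / A = 50.4 kN / A

P ≈ 0.673 MPa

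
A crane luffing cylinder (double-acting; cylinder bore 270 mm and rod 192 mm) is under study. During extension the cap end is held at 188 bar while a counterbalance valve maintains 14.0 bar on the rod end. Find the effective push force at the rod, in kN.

F ≈ 1040 kN

Cap-side area A_cap = π/4 × (270 mm)² = 57260 mm^2
Rod-side annular area A_ann = π/4 × (270² − 192²) = 28300 mm^2
Net thrust = P_cap·A_cap − P_rod·A_ann = 1076 kN − 39.62 kN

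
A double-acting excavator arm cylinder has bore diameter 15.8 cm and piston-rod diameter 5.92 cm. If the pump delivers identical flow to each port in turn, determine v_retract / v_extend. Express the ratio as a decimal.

Cap-side area A_cap = π/4 × (15.8 cm)² = 196.1 cm^2
Rod-side annular area A_ann = π/4 × (15.8² − 5.92²) = 168.5 cm^2
For equal Q, v ∝ 1/A, so v_ret/v_ext = A_cap/A_ann.

v_ret/v_ext ≈ 1.16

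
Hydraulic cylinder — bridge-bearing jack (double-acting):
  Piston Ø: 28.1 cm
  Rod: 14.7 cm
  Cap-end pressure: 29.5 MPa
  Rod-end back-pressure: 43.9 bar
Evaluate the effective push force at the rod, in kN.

F ≈ 1630 kN

Cap-side area A_cap = π/4 × (28.1 cm)² = 620.2 cm^2
Rod-side annular area A_ann = π/4 × (28.1² − 14.7²) = 450.4 cm^2
Net thrust = P_cap·A_cap − P_rod·A_ann = 1829 kN − 197.7 kN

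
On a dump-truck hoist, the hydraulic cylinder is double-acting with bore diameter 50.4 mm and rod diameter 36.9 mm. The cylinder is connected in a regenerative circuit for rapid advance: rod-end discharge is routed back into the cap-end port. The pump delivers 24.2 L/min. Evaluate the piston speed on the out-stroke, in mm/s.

v ≈ 377 mm/s

In regeneration the rod-end outflow joins the pump flow into the cap end, so the net volume the pump must supply per unit advance equals the rod cross-section area.
Rod cross-section A_rod = π/4 × (36.9 mm)² = 1069 mm^2
v = Q_pump / A_rod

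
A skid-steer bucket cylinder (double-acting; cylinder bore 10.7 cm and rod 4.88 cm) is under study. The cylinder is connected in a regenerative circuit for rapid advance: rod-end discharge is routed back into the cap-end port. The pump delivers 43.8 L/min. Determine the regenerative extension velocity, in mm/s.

In regeneration the rod-end outflow joins the pump flow into the cap end, so the net volume the pump must supply per unit advance equals the rod cross-section area.
Rod cross-section A_rod = π/4 × (4.88 cm)² = 18.70 cm^2
v = Q_pump / A_rod

v ≈ 390 mm/s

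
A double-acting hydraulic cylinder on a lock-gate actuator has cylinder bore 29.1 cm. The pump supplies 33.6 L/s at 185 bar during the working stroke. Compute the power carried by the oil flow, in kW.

Hydraulic power = P × Q

W ≈ 622 kW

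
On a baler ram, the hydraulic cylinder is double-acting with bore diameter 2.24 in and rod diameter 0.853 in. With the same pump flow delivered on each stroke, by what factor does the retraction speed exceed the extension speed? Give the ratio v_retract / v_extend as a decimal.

v_ret/v_ext ≈ 1.17

Cap-side area A_cap = π/4 × (2.24 in)² = 3.941 in^2
Rod-side annular area A_ann = π/4 × (2.24² − 0.853²) = 3.369 in^2
For equal Q, v ∝ 1/A, so v_ret/v_ext = A_cap/A_ann.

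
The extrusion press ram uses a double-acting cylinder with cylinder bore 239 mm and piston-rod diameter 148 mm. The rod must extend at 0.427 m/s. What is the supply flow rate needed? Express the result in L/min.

Q ≈ 1150 L/min

Cap-side area A_cap = π/4 × (239 mm)² = 44860 mm^2
Q = A × v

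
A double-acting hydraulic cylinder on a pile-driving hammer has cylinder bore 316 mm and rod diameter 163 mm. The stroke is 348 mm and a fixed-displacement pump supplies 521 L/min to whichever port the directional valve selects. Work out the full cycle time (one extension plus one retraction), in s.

Cap-side area A_cap = π/4 × (316 mm)² = 78430 mm^2
Rod-side annular area A_ann = π/4 × (316² − 163²) = 57560 mm^2
t_ext = A_cap·L/Q = 3.143 s
t_ret = A_ann·L/Q = 2.307 s
t_cycle = t_ext + t_ret

t ≈ 5.45 s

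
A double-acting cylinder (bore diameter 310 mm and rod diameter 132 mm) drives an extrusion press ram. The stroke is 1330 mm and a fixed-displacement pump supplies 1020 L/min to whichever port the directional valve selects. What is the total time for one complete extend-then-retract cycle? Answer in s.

t ≈ 10.7 s

Cap-side area A_cap = π/4 × (310 mm)² = 75480 mm^2
Rod-side annular area A_ann = π/4 × (310² − 132²) = 61790 mm^2
t_ext = A_cap·L/Q = 5.905 s
t_ret = A_ann·L/Q = 4.834 s
t_cycle = t_ext + t_ret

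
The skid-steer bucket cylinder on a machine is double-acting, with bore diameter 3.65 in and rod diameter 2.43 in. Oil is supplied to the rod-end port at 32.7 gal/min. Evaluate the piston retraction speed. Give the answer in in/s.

v ≈ 21.6 in/s

Rod-side annular area A_ann = π/4 × (3.65² − 2.43²) = 5.826 in^2
Flow into the rod-end port fills the annular volume.
v = Q / A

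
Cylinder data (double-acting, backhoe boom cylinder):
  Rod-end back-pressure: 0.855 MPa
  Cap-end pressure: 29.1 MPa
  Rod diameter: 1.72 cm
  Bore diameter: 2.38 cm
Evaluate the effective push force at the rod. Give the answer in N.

F ≈ 12800 N

Cap-side area A_cap = π/4 × (2.38 cm)² = 4.449 cm^2
Rod-side annular area A_ann = π/4 × (2.38² − 1.72²) = 2.125 cm^2
Net thrust = P_cap·A_cap − P_rod·A_ann = 12950 N − 181.7 N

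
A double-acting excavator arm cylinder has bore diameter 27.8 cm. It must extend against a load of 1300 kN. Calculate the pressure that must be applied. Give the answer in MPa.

P ≈ 21.4 MPa

Cap-side area A_cap = π/4 × (27.8 cm)² = 607.0 cm^2
P = F / A = 1300 kN / A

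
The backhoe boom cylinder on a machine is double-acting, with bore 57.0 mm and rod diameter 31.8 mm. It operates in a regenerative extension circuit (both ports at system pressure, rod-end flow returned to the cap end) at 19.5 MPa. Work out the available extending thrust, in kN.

F ≈ 15.5 kN

With equal pressure on both faces, forces on the annular region cancel; the net push is pressure × rod cross-section.
Rod cross-section A_rod = π/4 × (31.8 mm)² = 794.2 mm^2
F = P × A_rod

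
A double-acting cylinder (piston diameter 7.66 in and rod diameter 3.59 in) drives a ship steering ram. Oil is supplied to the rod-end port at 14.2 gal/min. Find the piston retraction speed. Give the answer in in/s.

Rod-side annular area A_ann = π/4 × (7.66² − 3.59²) = 35.96 in^2
Flow into the rod-end port fills the annular volume.
v = Q / A

v ≈ 1.52 in/s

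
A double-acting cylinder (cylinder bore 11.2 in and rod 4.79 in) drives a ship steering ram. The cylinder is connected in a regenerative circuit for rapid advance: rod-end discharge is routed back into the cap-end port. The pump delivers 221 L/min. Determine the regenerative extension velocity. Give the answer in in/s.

v ≈ 12.5 in/s

In regeneration the rod-end outflow joins the pump flow into the cap end, so the net volume the pump must supply per unit advance equals the rod cross-section area.
Rod cross-section A_rod = π/4 × (4.79 in)² = 18.02 in^2
v = Q_pump / A_rod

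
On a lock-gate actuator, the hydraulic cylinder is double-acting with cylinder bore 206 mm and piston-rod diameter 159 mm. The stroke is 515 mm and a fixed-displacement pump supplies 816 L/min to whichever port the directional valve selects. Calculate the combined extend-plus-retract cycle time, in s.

t ≈ 1.77 s

Cap-side area A_cap = π/4 × (206 mm)² = 33330 mm^2
Rod-side annular area A_ann = π/4 × (206² − 159²) = 13470 mm^2
t_ext = A_cap·L/Q = 1.262 s
t_ret = A_ann·L/Q = 0.5102 s
t_cycle = t_ext + t_ret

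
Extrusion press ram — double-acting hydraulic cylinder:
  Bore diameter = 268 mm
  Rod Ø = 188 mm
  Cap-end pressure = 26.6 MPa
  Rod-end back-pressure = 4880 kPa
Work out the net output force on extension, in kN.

Cap-side area A_cap = π/4 × (268 mm)² = 56410 mm^2
Rod-side annular area A_ann = π/4 × (268² − 188²) = 28650 mm^2
Net thrust = P_cap·A_cap − P_rod·A_ann = 1501 kN − 139.8 kN

F ≈ 1360 kN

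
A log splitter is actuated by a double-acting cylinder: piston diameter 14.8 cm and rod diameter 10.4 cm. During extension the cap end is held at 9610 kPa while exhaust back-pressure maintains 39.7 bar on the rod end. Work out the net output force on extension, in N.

Cap-side area A_cap = π/4 × (14.8 cm)² = 172.0 cm^2
Rod-side annular area A_ann = π/4 × (14.8² − 10.4²) = 87.08 cm^2
Net thrust = P_cap·A_cap − P_rod·A_ann = 1.653e5 N − 34570 N

F ≈ 1.31e5 N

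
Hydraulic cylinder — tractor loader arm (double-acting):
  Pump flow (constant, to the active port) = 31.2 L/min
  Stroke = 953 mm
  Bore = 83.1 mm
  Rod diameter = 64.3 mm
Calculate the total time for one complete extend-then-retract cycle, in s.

Cap-side area A_cap = π/4 × (83.1 mm)² = 5424 mm^2
Rod-side annular area A_ann = π/4 × (83.1² − 64.3²) = 2176 mm^2
t_ext = A_cap·L/Q = 9.940 s
t_ret = A_ann·L/Q = 3.989 s
t_cycle = t_ext + t_ret

t ≈ 13.9 s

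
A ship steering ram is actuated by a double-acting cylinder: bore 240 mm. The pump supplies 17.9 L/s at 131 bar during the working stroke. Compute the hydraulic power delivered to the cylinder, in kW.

W ≈ 234 kW

Hydraulic power = P × Q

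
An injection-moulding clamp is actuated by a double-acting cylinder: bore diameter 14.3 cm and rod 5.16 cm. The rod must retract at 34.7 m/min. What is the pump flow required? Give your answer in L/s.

Q ≈ 8.08 L/s

Rod-side annular area A_ann = π/4 × (14.3² − 5.16²) = 139.7 cm^2
Q = A × v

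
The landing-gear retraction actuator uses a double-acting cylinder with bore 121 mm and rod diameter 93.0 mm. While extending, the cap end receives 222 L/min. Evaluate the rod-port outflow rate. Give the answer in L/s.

Cap-side area A_cap = π/4 × (121 mm)² = 11500 mm^2
Rod-side annular area A_ann = π/4 × (121² − 93.0²) = 4706 mm^2
Piston speed v = Q_in/A_cap; rod-end outflow Q_out = v × A_ann = Q_in × A_ann/A_cap.

Q_out ≈ 1.51 L/s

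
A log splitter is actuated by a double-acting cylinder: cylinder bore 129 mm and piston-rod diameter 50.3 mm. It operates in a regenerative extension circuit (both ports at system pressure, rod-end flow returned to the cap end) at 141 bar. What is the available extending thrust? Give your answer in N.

F ≈ 28000 N

With equal pressure on both faces, forces on the annular region cancel; the net push is pressure × rod cross-section.
Rod cross-section A_rod = π/4 × (50.3 mm)² = 1987 mm^2
F = P × A_rod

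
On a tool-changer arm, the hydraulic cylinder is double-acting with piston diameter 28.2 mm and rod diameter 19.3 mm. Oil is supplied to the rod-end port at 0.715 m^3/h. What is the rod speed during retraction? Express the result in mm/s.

Rod-side annular area A_ann = π/4 × (28.2² − 19.3²) = 332.0 mm^2
Flow into the rod-end port fills the annular volume.
v = Q / A

v ≈ 598 mm/s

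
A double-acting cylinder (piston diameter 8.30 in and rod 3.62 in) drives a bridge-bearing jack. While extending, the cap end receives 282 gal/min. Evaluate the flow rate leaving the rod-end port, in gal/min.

Q_out ≈ 228 gal/min

Cap-side area A_cap = π/4 × (8.30 in)² = 54.11 in^2
Rod-side annular area A_ann = π/4 × (8.30² − 3.62²) = 43.81 in^2
Piston speed v = Q_in/A_cap; rod-end outflow Q_out = v × A_ann = Q_in × A_ann/A_cap.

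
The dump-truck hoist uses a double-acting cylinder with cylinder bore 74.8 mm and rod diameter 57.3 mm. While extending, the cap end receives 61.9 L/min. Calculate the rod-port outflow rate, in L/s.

Q_out ≈ 0.426 L/s

Cap-side area A_cap = π/4 × (74.8 mm)² = 4394 mm^2
Rod-side annular area A_ann = π/4 × (74.8² − 57.3²) = 1816 mm^2
Piston speed v = Q_in/A_cap; rod-end outflow Q_out = v × A_ann = Q_in × A_ann/A_cap.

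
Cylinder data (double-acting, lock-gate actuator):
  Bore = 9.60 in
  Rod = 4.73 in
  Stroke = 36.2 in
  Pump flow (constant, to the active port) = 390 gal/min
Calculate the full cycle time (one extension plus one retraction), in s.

t ≈ 3.07 s

Cap-side area A_cap = π/4 × (9.60 in)² = 72.38 in^2
Rod-side annular area A_ann = π/4 × (9.60² − 4.73²) = 54.81 in^2
t_ext = A_cap·L/Q = 1.745 s
t_ret = A_ann·L/Q = 1.321 s
t_cycle = t_ext + t_ret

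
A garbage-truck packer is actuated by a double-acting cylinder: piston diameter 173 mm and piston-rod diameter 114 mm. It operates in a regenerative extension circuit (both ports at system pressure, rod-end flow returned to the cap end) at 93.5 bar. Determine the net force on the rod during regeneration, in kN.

With equal pressure on both faces, forces on the annular region cancel; the net push is pressure × rod cross-section.
Rod cross-section A_rod = π/4 × (114 mm)² = 10210 mm^2
F = P × A_rod

F ≈ 95.4 kN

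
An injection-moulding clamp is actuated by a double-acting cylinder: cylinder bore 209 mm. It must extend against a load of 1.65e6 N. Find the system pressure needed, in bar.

P ≈ 481 bar

Cap-side area A_cap = π/4 × (209 mm)² = 34310 mm^2
P = F / A = 1.65e6 N / A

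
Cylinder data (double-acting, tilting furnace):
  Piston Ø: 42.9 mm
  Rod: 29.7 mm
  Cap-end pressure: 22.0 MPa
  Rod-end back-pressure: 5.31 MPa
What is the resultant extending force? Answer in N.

Cap-side area A_cap = π/4 × (42.9 mm)² = 1445 mm^2
Rod-side annular area A_ann = π/4 × (42.9² − 29.7²) = 752.7 mm^2
Net thrust = P_cap·A_cap − P_rod·A_ann = 31800 N − 3997 N

F ≈ 27800 N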